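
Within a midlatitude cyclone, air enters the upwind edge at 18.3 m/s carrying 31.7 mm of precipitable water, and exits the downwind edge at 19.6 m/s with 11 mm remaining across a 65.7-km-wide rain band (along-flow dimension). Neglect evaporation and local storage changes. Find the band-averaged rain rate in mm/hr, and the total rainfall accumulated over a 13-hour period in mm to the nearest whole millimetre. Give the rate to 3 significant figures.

Column moisture flux per unit crosswind length is F = V × PW.
Inflow: F_in = 18.3 × 31.7 = 580.11 mm·m/s
Outflow: F_out = 19.6 × 11 = 215.6 mm·m/s
Steady-state rate R = (F_in − F_out)/L = (580.11 − 215.6) / 65700 m = 5.548e-03 mm/s.
R = 5.548e-03 × 3600 = 20.0 mm/hr.
Over 13 h: total = 20.0 × 13 = 260 mm.

R ≈ 20.0 mm/hr; total ≈ 260 mm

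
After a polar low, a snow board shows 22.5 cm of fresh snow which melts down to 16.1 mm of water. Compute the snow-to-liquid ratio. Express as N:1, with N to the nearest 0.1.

Ratio = snow depth / SWE = 225 mm / 16.1 mm = 14.0, i.e. 14.0:1.

ratio ≈ 14.0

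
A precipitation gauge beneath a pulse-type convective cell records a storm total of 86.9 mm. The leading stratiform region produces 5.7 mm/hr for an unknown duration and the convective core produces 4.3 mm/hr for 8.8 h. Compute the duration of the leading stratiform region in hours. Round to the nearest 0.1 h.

Known phases: 4.3 × 8.8 = 37.84 mm.
Remaining depth = 86.9 − 37.84 = 49.06 mm.
Duration = 49.06 / 5.7 = 8.6 h.

duration ≈ 8.6 h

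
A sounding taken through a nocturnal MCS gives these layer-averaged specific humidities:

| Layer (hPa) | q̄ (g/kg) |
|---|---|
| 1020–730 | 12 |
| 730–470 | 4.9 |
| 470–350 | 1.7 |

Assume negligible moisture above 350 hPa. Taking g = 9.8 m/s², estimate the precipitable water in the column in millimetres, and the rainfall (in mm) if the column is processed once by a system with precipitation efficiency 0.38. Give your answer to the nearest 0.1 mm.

PW ≈ 50.6 mm; rainfall ≈ 19.2 mm

Precipitable water is the column-integrated vapour mass per unit area: PW = (1/g) Σ q̄ Δp, with q in kg/kg and Δp in Pa (1 kg/m² of water = 1 mm).
Layer 1020–730 hPa: Δp = 290 hPa = 29000 Pa, q̄ = 0.012 kg/kg → 0.012 × 29000 / 9.8 = 35.51 mm
Layer 730–470 hPa: Δp = 260 hPa = 26000 Pa, q̄ = 0.0049 kg/kg → 0.0049 × 26000 / 9.8 = 13.00 mm
Layer 470–350 hPa: Δp = 120 hPa = 12000 Pa, q̄ = 0.0017 kg/kg → 0.0017 × 12000 / 9.8 = 2.08 mm
PW = 35.51 + 13.00 + 2.08 = 50.59 ≈ 50.6 mm.
Rainfall = ε × PW = 0.38 × 50.6 = 19.2 mm.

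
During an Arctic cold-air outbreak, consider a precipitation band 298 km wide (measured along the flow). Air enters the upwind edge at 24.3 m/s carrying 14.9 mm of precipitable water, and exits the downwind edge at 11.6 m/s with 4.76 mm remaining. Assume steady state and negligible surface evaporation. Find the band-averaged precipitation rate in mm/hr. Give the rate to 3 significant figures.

Column moisture flux per unit crosswind length is F = V × PW.
Inflow: F_in = 24.3 × 14.9 = 362.07 mm·m/s
Outflow: F_out = 11.6 × 4.76 = 55.216 mm·m/s
Steady-state rate R = (F_in − F_out)/L = (362.07 − 55.216) / 298000 m = 1.030e-03 mm/s.
R = 1.030e-03 × 3600 = 3.71 mm/hr.

R ≈ 3.71 mm/hr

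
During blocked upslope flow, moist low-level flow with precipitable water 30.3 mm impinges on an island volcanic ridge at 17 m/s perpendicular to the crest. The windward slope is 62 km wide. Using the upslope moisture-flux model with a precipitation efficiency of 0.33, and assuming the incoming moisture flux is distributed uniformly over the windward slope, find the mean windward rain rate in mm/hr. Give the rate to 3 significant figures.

R ≈ 9.87 mm/hr

Incoming column moisture flux per unit ridge length: F = V × PW = 17 × 30.3 = 515.1 mm·m/s.
Spread over the 62 km slope with efficiency ε = 0.33: R = ε·F/W = 0.33 × 515.1 / 62000 m = 2.742e-03 mm/s.
R = 2.742e-03 × 3600 = 9.87 mm/hr.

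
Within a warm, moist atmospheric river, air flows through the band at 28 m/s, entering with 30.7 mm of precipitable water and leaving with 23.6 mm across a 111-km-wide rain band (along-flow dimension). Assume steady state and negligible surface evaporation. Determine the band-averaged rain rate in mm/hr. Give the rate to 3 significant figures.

Column moisture flux per unit crosswind length is F = V × PW.
Inflow: F_in = 28 × 30.7 = 859.6 mm·m/s
Outflow: F_out = 28 × 23.6 = 660.8 mm·m/s
Steady-state rate R = (F_in − F_out)/L = (859.6 − 660.8) / 111000 m = 1.791e-03 mm/s.
R = 1.791e-03 × 3600 = 6.45 mm/hr.

R ≈ 6.45 mm/hr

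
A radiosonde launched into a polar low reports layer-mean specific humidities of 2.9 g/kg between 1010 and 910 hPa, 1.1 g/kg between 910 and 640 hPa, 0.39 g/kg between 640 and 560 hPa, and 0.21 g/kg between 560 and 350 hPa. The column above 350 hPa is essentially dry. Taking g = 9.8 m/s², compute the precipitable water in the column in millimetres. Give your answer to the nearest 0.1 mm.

Precipitable water is the column-integrated vapour mass per unit area: PW = (1/g) Σ q̄ Δp, with q in kg/kg and Δp in Pa (1 kg/m² of water = 1 mm).
Layer 1010–910 hPa: Δp = 100 hPa = 10000 Pa, q̄ = 0.0029 kg/kg → 0.0029 × 10000 / 9.8 = 2.96 mm
Layer 910–640 hPa: Δp = 270 hPa = 27000 Pa, q̄ = 0.0011 kg/kg → 0.0011 × 27000 / 9.8 = 3.03 mm
Layer 640–560 hPa: Δp = 80 hPa = 8000 Pa, q̄ = 0.00039 kg/kg → 0.00039 × 8000 / 9.8 = 0.32 mm
Layer 560–350 hPa: Δp = 210 hPa = 21000 Pa, q̄ = 0.00021 kg/kg → 0.00021 × 21000 / 9.8 = 0.45 mm
PW = 2.96 + 3.03 + 0.32 + 0.45 = 6.76 ≈ 6.8 mm.

PW ≈ 6.8 mm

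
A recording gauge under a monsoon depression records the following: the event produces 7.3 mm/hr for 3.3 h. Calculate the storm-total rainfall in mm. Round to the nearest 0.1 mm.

Total = Σ Rᵢ Δtᵢ = 7.3 × 3.3
      = 24.09 = 24.1 mm.

total ≈ 24.1 mm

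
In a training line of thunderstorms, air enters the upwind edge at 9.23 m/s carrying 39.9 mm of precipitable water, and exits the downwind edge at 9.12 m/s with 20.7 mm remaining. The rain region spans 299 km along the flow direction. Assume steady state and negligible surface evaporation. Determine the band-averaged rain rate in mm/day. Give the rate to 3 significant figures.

R ≈ 51.9 mm/day

Column moisture flux per unit crosswind length is F = V × PW.
Inflow: F_in = 9.23 × 39.9 = 368.277 mm·m/s
Outflow: F_out = 9.12 × 20.7 = 188.784 mm·m/s
Steady-state rate R = (F_in − F_out)/L = (368.277 − 188.784) / 299000 m = 6.003e-04 mm/s.
R = 6.003e-04 × 3600 × 24 = 51.9 mm/day.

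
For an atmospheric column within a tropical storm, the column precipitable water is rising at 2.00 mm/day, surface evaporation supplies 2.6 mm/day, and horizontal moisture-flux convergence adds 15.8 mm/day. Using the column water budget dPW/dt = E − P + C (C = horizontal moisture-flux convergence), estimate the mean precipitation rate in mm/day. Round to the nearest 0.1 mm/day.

P ≈ 16.4 mm/day

dPW/dt = +2.00 mm/day.
P = E + C − dPW/dt = 2.6 + (15.8) − (+2.00) = 16.4 mm/day.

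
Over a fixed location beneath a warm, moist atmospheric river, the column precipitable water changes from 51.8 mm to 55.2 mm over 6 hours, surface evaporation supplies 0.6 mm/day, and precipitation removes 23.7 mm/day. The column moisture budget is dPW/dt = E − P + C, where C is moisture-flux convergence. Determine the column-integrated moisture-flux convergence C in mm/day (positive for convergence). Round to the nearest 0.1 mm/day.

dPW/dt = (55.2 − 51.8) mm / (6/24 day) = +13.600 mm/day.
C = dPW/dt − E + P = (+13.600) − 0.6 + 23.7 = 36.7 mm/day.

C ≈ 36.7 mm/day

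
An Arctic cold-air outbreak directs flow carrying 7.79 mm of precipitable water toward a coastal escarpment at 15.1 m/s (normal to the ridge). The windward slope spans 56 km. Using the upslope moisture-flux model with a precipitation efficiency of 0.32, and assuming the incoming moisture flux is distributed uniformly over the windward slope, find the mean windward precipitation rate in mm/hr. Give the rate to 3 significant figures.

Incoming column moisture flux per unit ridge length: F = V × PW = 15.1 × 7.79 = 117.629 mm·m/s.
Spread over the 56 km slope with efficiency ε = 0.32: R = ε·F/W = 0.32 × 117.629 / 56000 m = 6.722e-04 mm/s.
R = 6.722e-04 × 3600 = 2.42 mm/hr.

R ≈ 2.42 mm/hr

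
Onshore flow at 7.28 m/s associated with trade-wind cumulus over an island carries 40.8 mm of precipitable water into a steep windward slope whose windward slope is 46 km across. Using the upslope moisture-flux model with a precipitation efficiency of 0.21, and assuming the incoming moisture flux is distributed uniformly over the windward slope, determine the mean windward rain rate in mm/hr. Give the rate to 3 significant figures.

R ≈ 4.88 mm/hr

Incoming column moisture flux per unit ridge length: F = V × PW = 7.28 × 40.8 = 297.024 mm·m/s.
Spread over the 46 km slope with efficiency ε = 0.21: R = ε·F/W = 0.21 × 297.024 / 46000 m = 1.356e-03 mm/s.
R = 1.356e-03 × 3600 = 4.88 mm/hr.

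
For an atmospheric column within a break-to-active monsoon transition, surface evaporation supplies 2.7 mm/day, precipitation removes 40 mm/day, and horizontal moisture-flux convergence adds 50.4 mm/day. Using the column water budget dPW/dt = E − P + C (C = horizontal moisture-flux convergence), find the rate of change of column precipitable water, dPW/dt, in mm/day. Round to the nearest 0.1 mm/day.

dPW/dt ≈ 13.1 mm/day

dPW/dt = E − P + C = 2.7 − 40 + (50.4) = 13.1 mm/day.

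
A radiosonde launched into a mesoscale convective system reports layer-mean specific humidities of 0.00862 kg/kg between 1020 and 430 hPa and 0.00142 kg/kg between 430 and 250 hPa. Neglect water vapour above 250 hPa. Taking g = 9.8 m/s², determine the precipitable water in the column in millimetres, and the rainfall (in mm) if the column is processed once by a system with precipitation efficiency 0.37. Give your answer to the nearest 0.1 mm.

PW ≈ 54.5 mm; rainfall ≈ 20.2 mm

Precipitable water is the column-integrated vapour mass per unit area: PW = (1/g) Σ q̄ Δp, with q in kg/kg and Δp in Pa (1 kg/m² of water = 1 mm).
Layer 1020–430 hPa: Δp = 590 hPa = 59000 Pa, q̄ = 0.00862 kg/kg → 0.00862 × 59000 / 9.8 = 51.90 mm
Layer 430–250 hPa: Δp = 180 hPa = 18000 Pa, q̄ = 0.00142 kg/kg → 0.00142 × 18000 / 9.8 = 2.61 mm
PW = 51.90 + 2.61 = 54.51 ≈ 54.5 mm.
Rainfall = ε × PW = 0.37 × 54.5 = 20.2 mm.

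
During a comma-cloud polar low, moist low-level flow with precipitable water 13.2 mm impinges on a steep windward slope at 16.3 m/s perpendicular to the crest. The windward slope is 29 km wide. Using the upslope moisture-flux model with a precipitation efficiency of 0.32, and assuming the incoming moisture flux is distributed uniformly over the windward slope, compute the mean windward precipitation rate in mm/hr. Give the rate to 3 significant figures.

R ≈ 8.55 mm/hr

Incoming column moisture flux per unit ridge length: F = V × PW = 16.3 × 13.2 = 215.16 mm·m/s.
Spread over the 29 km slope with efficiency ε = 0.32: R = ε·F/W = 0.32 × 215.16 / 29000 m = 2.374e-03 mm/s.
R = 2.374e-03 × 3600 = 8.55 mm/hr.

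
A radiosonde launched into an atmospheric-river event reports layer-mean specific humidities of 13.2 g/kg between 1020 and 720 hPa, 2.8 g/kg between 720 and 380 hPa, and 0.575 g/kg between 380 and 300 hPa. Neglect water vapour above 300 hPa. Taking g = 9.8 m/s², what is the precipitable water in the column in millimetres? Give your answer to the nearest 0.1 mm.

PW ≈ 50.6 mm

Precipitable water is the column-integrated vapour mass per unit area: PW = (1/g) Σ q̄ Δp, with q in kg/kg and Δp in Pa (1 kg/m² of water = 1 mm).
Layer 1020–720 hPa: Δp = 300 hPa = 30000 Pa, q̄ = 0.0132 kg/kg → 0.0132 × 30000 / 9.8 = 40.41 mm
Layer 720–380 hPa: Δp = 340 hPa = 34000 Pa, q̄ = 0.0028 kg/kg → 0.0028 × 34000 / 9.8 = 9.71 mm
Layer 380–300 hPa: Δp = 80 hPa = 8000 Pa, q̄ = 0.000575 kg/kg → 0.000575 × 8000 / 9.8 = 0.47 mm
PW = 40.41 + 9.71 + 0.47 = 50.59 ≈ 50.6 mm.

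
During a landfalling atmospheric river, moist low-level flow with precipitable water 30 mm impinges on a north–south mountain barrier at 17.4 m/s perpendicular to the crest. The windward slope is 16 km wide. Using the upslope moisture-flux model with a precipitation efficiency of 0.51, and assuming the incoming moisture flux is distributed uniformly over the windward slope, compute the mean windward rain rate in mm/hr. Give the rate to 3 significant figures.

Incoming column moisture flux per unit ridge length: F = V × PW = 17.4 × 30 = 522 mm·m/s.
Spread over the 16 km slope with efficiency ε = 0.51: R = ε·F/W = 0.51 × 522 / 16000 m = 1.664e-02 mm/s.
R = 1.664e-02 × 3600 = 59.9 mm/hr.

R ≈ 59.9 mm/hr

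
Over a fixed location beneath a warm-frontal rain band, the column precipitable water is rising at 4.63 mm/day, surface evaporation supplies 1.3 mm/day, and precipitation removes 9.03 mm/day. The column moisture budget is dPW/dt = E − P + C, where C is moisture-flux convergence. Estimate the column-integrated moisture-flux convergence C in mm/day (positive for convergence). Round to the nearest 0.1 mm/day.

dPW/dt = +4.63 mm/day.
C = dPW/dt − E + P = (+4.63) − 1.3 + 9.03 = 12.4 mm/day.

C ≈ 12.4 mm/day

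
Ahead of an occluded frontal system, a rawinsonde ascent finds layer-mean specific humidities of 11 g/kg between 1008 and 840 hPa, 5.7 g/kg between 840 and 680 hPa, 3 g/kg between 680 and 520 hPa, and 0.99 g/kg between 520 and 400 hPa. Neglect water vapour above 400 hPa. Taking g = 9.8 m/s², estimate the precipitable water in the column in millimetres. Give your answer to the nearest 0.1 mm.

Precipitable water is the column-integrated vapour mass per unit area: PW = (1/g) Σ q̄ Δp, with q in kg/kg and Δp in Pa (1 kg/m² of water = 1 mm).
Layer 1008–840 hPa: Δp = 168 hPa = 16800 Pa, q̄ = 0.011 kg/kg → 0.011 × 16800 / 9.8 = 18.86 mm
Layer 840–680 hPa: Δp = 160 hPa = 16000 Pa, q̄ = 0.0057 kg/kg → 0.0057 × 16000 / 9.8 = 9.31 mm
Layer 680–520 hPa: Δp = 160 hPa = 16000 Pa, q̄ = 0.003 kg/kg → 0.003 × 16000 / 9.8 = 4.90 mm
Layer 520–400 hPa: Δp = 120 hPa = 12000 Pa, q̄ = 0.00099 kg/kg → 0.00099 × 12000 / 9.8 = 1.21 mm
PW = 18.86 + 9.31 + 4.90 + 1.21 = 34.28 ≈ 34.3 mm.

PW ≈ 34.3 mm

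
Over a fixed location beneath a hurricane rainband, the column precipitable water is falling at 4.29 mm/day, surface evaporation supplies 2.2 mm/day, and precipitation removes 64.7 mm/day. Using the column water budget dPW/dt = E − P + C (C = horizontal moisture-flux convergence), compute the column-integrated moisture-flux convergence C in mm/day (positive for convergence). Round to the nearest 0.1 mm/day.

dPW/dt = -4.29 mm/day.
C = dPW/dt − E + P = (-4.29) − 2.2 + 64.7 = 58.2 mm/day.

C ≈ 58.2 mm/day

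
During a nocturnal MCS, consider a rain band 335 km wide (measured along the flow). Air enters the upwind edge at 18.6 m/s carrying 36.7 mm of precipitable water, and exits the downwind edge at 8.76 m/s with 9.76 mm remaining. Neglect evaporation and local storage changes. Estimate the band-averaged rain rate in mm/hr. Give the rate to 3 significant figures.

Column moisture flux per unit crosswind length is F = V × PW.
Inflow: F_in = 18.6 × 36.7 = 682.62 mm·m/s
Outflow: F_out = 8.76 × 9.76 = 85.4976 mm·m/s
Steady-state rate R = (F_in − F_out)/L = (682.62 − 85.4976) / 335000 m = 1.782e-03 mm/s.
R = 1.782e-03 × 3600 = 6.42 mm/hr.

R ≈ 6.42 mm/hr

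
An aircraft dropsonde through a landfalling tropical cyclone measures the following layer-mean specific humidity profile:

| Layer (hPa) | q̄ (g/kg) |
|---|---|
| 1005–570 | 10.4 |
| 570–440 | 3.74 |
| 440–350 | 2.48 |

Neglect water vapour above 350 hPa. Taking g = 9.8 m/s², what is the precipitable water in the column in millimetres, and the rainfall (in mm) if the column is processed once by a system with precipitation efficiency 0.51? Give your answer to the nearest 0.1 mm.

PW ≈ 53.4 mm; rainfall ≈ 27.2 mm

Precipitable water is the column-integrated vapour mass per unit area: PW = (1/g) Σ q̄ Δp, with q in kg/kg and Δp in Pa (1 kg/m² of water = 1 mm).
Layer 1005–570 hPa: Δp = 435 hPa = 43500 Pa, q̄ = 0.0104 kg/kg → 0.0104 × 43500 / 9.8 = 46.16 mm
Layer 570–440 hPa: Δp = 130 hPa = 13000 Pa, q̄ = 0.00374 kg/kg → 0.00374 × 13000 / 9.8 = 4.96 mm
Layer 440–350 hPa: Δp = 90 hPa = 9000 Pa, q̄ = 0.00248 kg/kg → 0.00248 × 9000 / 9.8 = 2.28 mm
PW = 46.16 + 4.96 + 2.28 = 53.40 ≈ 53.4 mm.
Rainfall = ε × PW = 0.51 × 53.4 = 27.2 mm.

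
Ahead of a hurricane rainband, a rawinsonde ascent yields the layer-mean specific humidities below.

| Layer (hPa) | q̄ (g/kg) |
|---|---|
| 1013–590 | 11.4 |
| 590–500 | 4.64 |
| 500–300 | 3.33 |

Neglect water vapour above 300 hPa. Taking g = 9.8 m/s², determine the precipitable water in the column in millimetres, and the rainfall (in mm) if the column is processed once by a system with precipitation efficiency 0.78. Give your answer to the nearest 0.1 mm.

Precipitable water is the column-integrated vapour mass per unit area: PW = (1/g) Σ q̄ Δp, with q in kg/kg and Δp in Pa (1 kg/m² of water = 1 mm).
Layer 1013–590 hPa: Δp = 423 hPa = 42300 Pa, q̄ = 0.0114 kg/kg → 0.0114 × 42300 / 9.8 = 49.21 mm
Layer 590–500 hPa: Δp = 90 hPa = 9000 Pa, q̄ = 0.00464 kg/kg → 0.00464 × 9000 / 9.8 = 4.26 mm
Layer 500–300 hPa: Δp = 200 hPa = 20000 Pa, q̄ = 0.00333 kg/kg → 0.00333 × 20000 / 9.8 = 6.80 mm
PW = 49.21 + 4.26 + 6.80 = 60.27 ≈ 60.3 mm.
Rainfall = ε × PW = 0.78 × 60.3 = 47.0 mm.

PW ≈ 60.3 mm; rainfall ≈ 47.0 mm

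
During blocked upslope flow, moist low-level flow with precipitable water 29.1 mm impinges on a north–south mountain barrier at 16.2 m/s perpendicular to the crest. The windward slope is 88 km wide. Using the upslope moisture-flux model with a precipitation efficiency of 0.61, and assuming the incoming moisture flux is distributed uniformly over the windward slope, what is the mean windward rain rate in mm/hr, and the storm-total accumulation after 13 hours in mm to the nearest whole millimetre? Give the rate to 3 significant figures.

Incoming column moisture flux per unit ridge length: F = V × PW = 16.2 × 29.1 = 471.42 mm·m/s.
Spread over the 88 km slope with efficiency ε = 0.61: R = ε·F/W = 0.61 × 471.42 / 88000 m = 3.268e-03 mm/s.
R = 3.268e-03 × 3600 = 11.8 mm/hr.
Over 13 h: total = 11.8 × 13 = 153.4 ≈ 153 mm.

R ≈ 11.8 mm/hr; total ≈ 153 mm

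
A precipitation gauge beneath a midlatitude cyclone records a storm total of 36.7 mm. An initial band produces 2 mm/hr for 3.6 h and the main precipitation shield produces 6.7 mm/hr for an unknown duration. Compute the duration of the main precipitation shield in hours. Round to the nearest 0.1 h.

Known phases: 2 × 3.6 = 7.2 mm.
Remaining depth = 36.7 − 7.2 = 29.5 mm.
Duration = 29.5 / 6.7 = 4.4 h.

duration ≈ 4.4 h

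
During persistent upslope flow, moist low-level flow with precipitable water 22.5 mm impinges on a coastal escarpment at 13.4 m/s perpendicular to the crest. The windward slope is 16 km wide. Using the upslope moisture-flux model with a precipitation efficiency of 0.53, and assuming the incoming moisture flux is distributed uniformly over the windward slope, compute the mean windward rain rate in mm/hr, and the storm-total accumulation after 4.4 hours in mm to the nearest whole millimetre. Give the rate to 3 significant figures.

R ≈ 36.0 mm/hr; total ≈ 158 mm

Incoming column moisture flux per unit ridge length: F = V × PW = 13.4 × 22.5 = 301.5 mm·m/s.
Spread over the 16 km slope with efficiency ε = 0.53: R = ε·F/W = 0.53 × 301.5 / 16000 m = 9.987e-03 mm/s.
R = 9.987e-03 × 3600 = 36.0 mm/hr.
Over 4.4 h: total = 36.0 × 4.4 = 158.4 ≈ 158 mm.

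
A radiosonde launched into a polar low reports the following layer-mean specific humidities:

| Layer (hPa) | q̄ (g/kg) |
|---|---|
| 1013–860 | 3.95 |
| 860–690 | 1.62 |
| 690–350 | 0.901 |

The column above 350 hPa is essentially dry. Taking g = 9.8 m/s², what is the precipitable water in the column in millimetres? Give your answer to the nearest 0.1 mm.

PW ≈ 12.1 mm

Precipitable water is the column-integrated vapour mass per unit area: PW = (1/g) Σ q̄ Δp, with q in kg/kg and Δp in Pa (1 kg/m² of water = 1 mm).
Layer 1013–860 hPa: Δp = 153 hPa = 15300 Pa, q̄ = 0.00395 kg/kg → 0.00395 × 15300 / 9.8 = 6.17 mm
Layer 860–690 hPa: Δp = 170 hPa = 17000 Pa, q̄ = 0.00162 kg/kg → 0.00162 × 17000 / 9.8 = 2.81 mm
Layer 690–350 hPa: Δp = 340 hPa = 34000 Pa, q̄ = 0.000901 kg/kg → 0.000901 × 34000 / 9.8 = 3.13 mm
PW = 6.17 + 2.81 + 3.13 = 12.11 ≈ 12.1 mm.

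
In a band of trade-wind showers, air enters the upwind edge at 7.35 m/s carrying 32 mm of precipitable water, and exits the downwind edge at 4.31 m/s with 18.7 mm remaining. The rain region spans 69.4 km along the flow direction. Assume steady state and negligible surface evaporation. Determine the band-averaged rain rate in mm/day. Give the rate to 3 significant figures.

R ≈ 192 mm/day

Column moisture flux per unit crosswind length is F = V × PW.
Inflow: F_in = 7.35 × 32 = 235.2 mm·m/s
Outflow: F_out = 4.31 × 18.7 = 80.597 mm·m/s
Steady-state rate R = (F_in − F_out)/L = (235.2 − 80.597) / 69400 m = 2.228e-03 mm/s.
R = 2.228e-03 × 3600 × 24 = 192 mm/day.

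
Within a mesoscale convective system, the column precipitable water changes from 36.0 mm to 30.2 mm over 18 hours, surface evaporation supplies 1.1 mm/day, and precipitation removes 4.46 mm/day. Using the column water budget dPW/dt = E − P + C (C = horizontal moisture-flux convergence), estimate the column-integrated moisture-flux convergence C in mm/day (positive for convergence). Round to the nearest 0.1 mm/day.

dPW/dt = (30.2 − 36.0) mm / (18/24 day) = -7.733 mm/day.
C = dPW/dt − E + P = (-7.733) − 1.1 + 4.46 = -4.4 mm/day.

C ≈ -4.4 mm/day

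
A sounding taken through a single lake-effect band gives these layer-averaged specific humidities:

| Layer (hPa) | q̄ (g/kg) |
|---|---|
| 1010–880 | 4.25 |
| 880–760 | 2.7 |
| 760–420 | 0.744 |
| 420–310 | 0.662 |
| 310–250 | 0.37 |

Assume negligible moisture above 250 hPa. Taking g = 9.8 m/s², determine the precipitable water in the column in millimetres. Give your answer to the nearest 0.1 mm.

PW ≈ 12.5 mm

Precipitable water is the column-integrated vapour mass per unit area: PW = (1/g) Σ q̄ Δp, with q in kg/kg and Δp in Pa (1 kg/m² of water = 1 mm).
Layer 1010–880 hPa: Δp = 130 hPa = 13000 Pa, q̄ = 0.00425 kg/kg → 0.00425 × 13000 / 9.8 = 5.64 mm
Layer 880–760 hPa: Δp = 120 hPa = 12000 Pa, q̄ = 0.0027 kg/kg → 0.0027 × 12000 / 9.8 = 3.31 mm
Layer 760–420 hPa: Δp = 340 hPa = 34000 Pa, q̄ = 0.000744 kg/kg → 0.000744 × 34000 / 9.8 = 2.58 mm
Layer 420–310 hPa: Δp = 110 hPa = 11000 Pa, q̄ = 0.000662 kg/kg → 0.000662 × 11000 / 9.8 = 0.74 mm
Layer 310–250 hPa: Δp = 60 hPa = 6000 Pa, q̄ = 0.00037 kg/kg → 0.00037 × 6000 / 9.8 = 0.23 mm
PW = 5.64 + 3.31 + 2.58 + 0.74 + 0.23 = 12.50 ≈ 12.5 mm.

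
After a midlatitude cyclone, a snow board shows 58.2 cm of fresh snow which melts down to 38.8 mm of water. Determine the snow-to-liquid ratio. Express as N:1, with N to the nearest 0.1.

Ratio = snow depth / SWE = 582 mm / 38.8 mm = 15.0, i.e. 15.0:1.

ratio ≈ 15.0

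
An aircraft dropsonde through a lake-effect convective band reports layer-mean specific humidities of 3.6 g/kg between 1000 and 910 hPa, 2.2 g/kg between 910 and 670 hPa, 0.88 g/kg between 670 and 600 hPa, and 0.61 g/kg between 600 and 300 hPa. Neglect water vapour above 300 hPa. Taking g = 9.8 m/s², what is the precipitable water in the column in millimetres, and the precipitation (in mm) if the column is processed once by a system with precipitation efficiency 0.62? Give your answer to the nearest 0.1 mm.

Precipitable water is the column-integrated vapour mass per unit area: PW = (1/g) Σ q̄ Δp, with q in kg/kg and Δp in Pa (1 kg/m² of water = 1 mm).
Layer 1000–910 hPa: Δp = 90 hPa = 9000 Pa, q̄ = 0.0036 kg/kg → 0.0036 × 9000 / 9.8 = 3.31 mm
Layer 910–670 hPa: Δp = 240 hPa = 24000 Pa, q̄ = 0.0022 kg/kg → 0.0022 × 24000 / 9.8 = 5.39 mm
Layer 670–600 hPa: Δp = 70 hPa = 7000 Pa, q̄ = 0.00088 kg/kg → 0.00088 × 7000 / 9.8 = 0.63 mm
Layer 600–300 hPa: Δp = 300 hPa = 30000 Pa, q̄ = 0.00061 kg/kg → 0.00061 × 30000 / 9.8 = 1.87 mm
PW = 3.31 + 5.39 + 0.63 + 1.87 = 11.20 ≈ 11.2 mm.
Precipitation = ε × PW = 0.62 × 11.2 = 6.9 mm.

PW ≈ 11.2 mm; precipitation ≈ 6.9 mm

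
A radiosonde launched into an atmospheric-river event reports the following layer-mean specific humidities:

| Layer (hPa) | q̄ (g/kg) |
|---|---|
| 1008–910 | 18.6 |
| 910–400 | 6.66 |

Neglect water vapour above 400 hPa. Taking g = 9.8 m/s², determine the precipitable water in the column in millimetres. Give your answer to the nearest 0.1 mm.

Precipitable water is the column-integrated vapour mass per unit area: PW = (1/g) Σ q̄ Δp, with q in kg/kg and Δp in Pa (1 kg/m² of water = 1 mm).
Layer 1008–910 hPa: Δp = 98 hPa = 9800 Pa, q̄ = 0.0186 kg/kg → 0.0186 × 9800 / 9.8 = 18.60 mm
Layer 910–400 hPa: Δp = 510 hPa = 51000 Pa, q̄ = 0.00666 kg/kg → 0.00666 × 51000 / 9.8 = 34.66 mm
PW = 18.60 + 34.66 = 53.26 ≈ 53.3 mm.

PW ≈ 53.3 mm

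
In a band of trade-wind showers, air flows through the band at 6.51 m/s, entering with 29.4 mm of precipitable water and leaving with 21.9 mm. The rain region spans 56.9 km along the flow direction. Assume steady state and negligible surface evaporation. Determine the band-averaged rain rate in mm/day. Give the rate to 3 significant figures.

Column moisture flux per unit crosswind length is F = V × PW.
Inflow: F_in = 6.51 × 29.4 = 191.394 mm·m/s
Outflow: F_out = 6.51 × 21.9 = 142.569 mm·m/s
Steady-state rate R = (F_in − F_out)/L = (191.394 − 142.569) / 56900 m = 8.581e-04 mm/s.
R = 8.581e-04 × 3600 × 24 = 74.1 mm/day.

R ≈ 74.1 mm/day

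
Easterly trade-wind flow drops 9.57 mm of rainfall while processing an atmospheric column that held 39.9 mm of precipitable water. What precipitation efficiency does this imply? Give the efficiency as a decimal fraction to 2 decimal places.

ε = rainfall / PW = 9.57 / 39.9 = 0.24.

ε ≈ 0.24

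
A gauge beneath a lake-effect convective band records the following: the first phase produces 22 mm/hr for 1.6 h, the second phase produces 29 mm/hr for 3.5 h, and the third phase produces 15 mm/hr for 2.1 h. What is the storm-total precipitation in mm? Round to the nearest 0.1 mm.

Total = Σ Rᵢ Δtᵢ = 22 × 1.6 + 29 × 3.5 + 15 × 2.1
      = 35.2 + 101.5 + 31.5 = 168.2 mm.

total ≈ 168.2 mm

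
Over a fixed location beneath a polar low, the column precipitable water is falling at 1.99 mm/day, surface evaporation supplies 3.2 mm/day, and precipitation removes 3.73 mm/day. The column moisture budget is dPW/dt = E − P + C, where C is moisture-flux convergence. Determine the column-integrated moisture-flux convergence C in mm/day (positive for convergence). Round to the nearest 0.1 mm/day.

C ≈ -1.5 mm/day

dPW/dt = -1.99 mm/day.
C = dPW/dt − E + P = (-1.99) − 3.2 + 3.73 = -1.5 mm/day.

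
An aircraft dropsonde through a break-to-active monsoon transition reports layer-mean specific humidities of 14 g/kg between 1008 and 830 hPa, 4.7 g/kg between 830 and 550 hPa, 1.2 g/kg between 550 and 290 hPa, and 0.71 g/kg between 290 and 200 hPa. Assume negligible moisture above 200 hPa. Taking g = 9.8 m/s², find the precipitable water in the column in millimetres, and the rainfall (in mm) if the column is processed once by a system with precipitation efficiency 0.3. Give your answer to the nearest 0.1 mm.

Precipitable water is the column-integrated vapour mass per unit area: PW = (1/g) Σ q̄ Δp, with q in kg/kg and Δp in Pa (1 kg/m² of water = 1 mm).
Layer 1008–830 hPa: Δp = 178 hPa = 17800 Pa, q̄ = 0.014 kg/kg → 0.014 × 17800 / 9.8 = 25.43 mm
Layer 830–550 hPa: Δp = 280 hPa = 28000 Pa, q̄ = 0.0047 kg/kg → 0.0047 × 28000 / 9.8 = 13.43 mm
Layer 550–290 hPa: Δp = 260 hPa = 26000 Pa, q̄ = 0.0012 kg/kg → 0.0012 × 26000 / 9.8 = 3.18 mm
Layer 290–200 hPa: Δp = 90 hPa = 9000 Pa, q̄ = 0.00071 kg/kg → 0.00071 × 9000 / 9.8 = 0.65 mm
PW = 25.43 + 13.43 + 3.18 + 0.65 = 42.69 ≈ 42.7 mm.
Rainfall = ε × PW = 0.3 × 42.7 = 12.8 mm.

PW ≈ 42.7 mm; rainfall ≈ 12.8 mm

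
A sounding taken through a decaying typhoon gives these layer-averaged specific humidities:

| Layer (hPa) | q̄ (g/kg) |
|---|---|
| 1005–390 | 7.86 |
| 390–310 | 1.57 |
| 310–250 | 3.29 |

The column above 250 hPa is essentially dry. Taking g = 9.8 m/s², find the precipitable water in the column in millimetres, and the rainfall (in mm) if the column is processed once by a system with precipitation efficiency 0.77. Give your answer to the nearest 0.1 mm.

Precipitable water is the column-integrated vapour mass per unit area: PW = (1/g) Σ q̄ Δp, with q in kg/kg and Δp in Pa (1 kg/m² of water = 1 mm).
Layer 1005–390 hPa: Δp = 615 hPa = 61500 Pa, q̄ = 0.00786 kg/kg → 0.00786 × 61500 / 9.8 = 49.33 mm
Layer 390–310 hPa: Δp = 80 hPa = 8000 Pa, q̄ = 0.00157 kg/kg → 0.00157 × 8000 / 9.8 = 1.28 mm
Layer 310–250 hPa: Δp = 60 hPa = 6000 Pa, q̄ = 0.00329 kg/kg → 0.00329 × 6000 / 9.8 = 2.01 mm
PW = 49.33 + 1.28 + 2.01 = 52.62 ≈ 52.6 mm.
Rainfall = ε × PW = 0.77 × 52.6 = 40.5 mm.

PW ≈ 52.6 mm; rainfall ≈ 40.5 mm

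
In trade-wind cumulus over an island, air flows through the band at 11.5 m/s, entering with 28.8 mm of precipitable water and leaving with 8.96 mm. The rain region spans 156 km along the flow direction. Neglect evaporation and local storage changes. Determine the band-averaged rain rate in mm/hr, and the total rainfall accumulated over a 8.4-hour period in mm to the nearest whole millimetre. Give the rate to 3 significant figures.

Column moisture flux per unit crosswind length is F = V × PW.
Inflow: F_in = 11.5 × 28.8 = 331.2 mm·m/s
Outflow: F_out = 11.5 × 8.96 = 103.04 mm·m/s
Steady-state rate R = (F_in − F_out)/L = (331.2 − 103.04) / 156000 m = 1.463e-03 mm/s.
R = 1.463e-03 × 3600 = 5.27 mm/hr.
Over 8.4 h: total = 5.27 × 8.4 = 44.268 ≈ 44 mm.

R ≈ 5.27 mm/hr; total ≈ 44 mm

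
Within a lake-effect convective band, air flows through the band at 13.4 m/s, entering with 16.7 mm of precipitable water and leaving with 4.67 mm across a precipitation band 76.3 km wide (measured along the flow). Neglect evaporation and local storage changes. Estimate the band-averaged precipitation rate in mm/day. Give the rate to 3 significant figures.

R ≈ 183 mm/day

Column moisture flux per unit crosswind length is F = V × PW.
Inflow: F_in = 13.4 × 16.7 = 223.78 mm·m/s
Outflow: F_out = 13.4 × 4.67 = 62.578 mm·m/s
Steady-state rate R = (F_in − F_out)/L = (223.78 − 62.578) / 76300 m = 2.113e-03 mm/s.
R = 2.113e-03 × 3600 × 24 = 183 mm/day.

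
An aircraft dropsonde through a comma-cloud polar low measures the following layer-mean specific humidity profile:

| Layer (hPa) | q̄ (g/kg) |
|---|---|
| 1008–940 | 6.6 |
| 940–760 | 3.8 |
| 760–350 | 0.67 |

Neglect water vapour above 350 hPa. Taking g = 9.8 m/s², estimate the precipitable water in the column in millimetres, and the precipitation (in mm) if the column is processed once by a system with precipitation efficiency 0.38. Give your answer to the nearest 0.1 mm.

Precipitable water is the column-integrated vapour mass per unit area: PW = (1/g) Σ q̄ Δp, with q in kg/kg and Δp in Pa (1 kg/m² of water = 1 mm).
Layer 1008–940 hPa: Δp = 68 hPa = 6800 Pa, q̄ = 0.0066 kg/kg → 0.0066 × 6800 / 9.8 = 4.58 mm
Layer 940–760 hPa: Δp = 180 hPa = 18000 Pa, q̄ = 0.0038 kg/kg → 0.0038 × 18000 / 9.8 = 6.98 mm
Layer 760–350 hPa: Δp = 410 hPa = 41000 Pa, q̄ = 0.00067 kg/kg → 0.00067 × 41000 / 9.8 = 2.80 mm
PW = 4.58 + 6.98 + 2.80 = 14.36 ≈ 14.4 mm.
Precipitation = ε × PW = 0.38 × 14.4 = 5.5 mm.

PW ≈ 14.4 mm; precipitation ≈ 5.5 mm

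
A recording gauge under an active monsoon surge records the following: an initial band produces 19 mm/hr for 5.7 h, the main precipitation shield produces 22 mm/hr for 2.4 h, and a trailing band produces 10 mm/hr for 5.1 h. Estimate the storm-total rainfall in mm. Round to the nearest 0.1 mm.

Total = Σ Rᵢ Δtᵢ = 19 × 5.7 + 22 × 2.4 + 10 × 5.1
      = 108.3 + 52.8 + 51 = 212.1 mm.

total ≈ 212.1 mm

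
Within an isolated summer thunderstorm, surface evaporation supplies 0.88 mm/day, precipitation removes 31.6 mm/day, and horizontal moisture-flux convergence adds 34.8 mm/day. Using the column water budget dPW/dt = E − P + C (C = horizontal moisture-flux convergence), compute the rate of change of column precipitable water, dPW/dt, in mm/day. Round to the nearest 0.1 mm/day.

dPW/dt ≈ 4.1 mm/day

dPW/dt = E − P + C = 0.88 − 31.6 + (34.8) = 4.1 mm/day.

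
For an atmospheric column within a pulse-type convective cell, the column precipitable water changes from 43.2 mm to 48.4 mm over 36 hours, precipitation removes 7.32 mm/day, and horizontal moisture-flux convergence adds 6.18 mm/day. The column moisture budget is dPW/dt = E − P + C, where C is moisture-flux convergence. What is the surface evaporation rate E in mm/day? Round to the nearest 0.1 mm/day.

E ≈ 4.6 mm/day

dPW/dt = (48.4 − 43.2) mm / (36/24 day) = +3.467 mm/day.
E = dPW/dt + P − C = (+3.467) + 7.32 − (6.18) = 4.6 mm/day.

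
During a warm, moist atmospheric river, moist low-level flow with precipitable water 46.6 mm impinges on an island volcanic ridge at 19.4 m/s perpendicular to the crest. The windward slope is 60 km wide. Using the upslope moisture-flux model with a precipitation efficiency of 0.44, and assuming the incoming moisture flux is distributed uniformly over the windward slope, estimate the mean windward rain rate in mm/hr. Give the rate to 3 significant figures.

R ≈ 23.9 mm/hr

Incoming column moisture flux per unit ridge length: F = V × PW = 19.4 × 46.6 = 904.04 mm·m/s.
Spread over the 60 km slope with efficiency ε = 0.44: R = ε·F/W = 0.44 × 904.04 / 60000 m = 6.630e-03 mm/s.
R = 6.630e-03 × 3600 = 23.9 mm/hr.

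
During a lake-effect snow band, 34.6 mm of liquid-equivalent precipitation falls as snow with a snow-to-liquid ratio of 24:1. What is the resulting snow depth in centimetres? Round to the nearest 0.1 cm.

Snow depth = liquid × ratio = 34.6 mm × 24 = 830.4 mm = 83.0 cm.

snow depth ≈ 83.0 cm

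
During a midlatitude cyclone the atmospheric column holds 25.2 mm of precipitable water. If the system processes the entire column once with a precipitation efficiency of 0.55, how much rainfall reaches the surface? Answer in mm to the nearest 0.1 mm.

Rainfall = ε × PW = 0.55 × 25.2 = 13.9 mm.

rainfall ≈ 13.9 mm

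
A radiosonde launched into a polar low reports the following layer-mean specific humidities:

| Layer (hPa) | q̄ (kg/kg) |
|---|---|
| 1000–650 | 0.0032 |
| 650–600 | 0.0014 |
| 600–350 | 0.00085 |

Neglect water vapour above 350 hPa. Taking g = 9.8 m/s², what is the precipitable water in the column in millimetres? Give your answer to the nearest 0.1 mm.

Precipitable water is the column-integrated vapour mass per unit area: PW = (1/g) Σ q̄ Δp, with q in kg/kg and Δp in Pa (1 kg/m² of water = 1 mm).
Layer 1000–650 hPa: Δp = 350 hPa = 35000 Pa, q̄ = 0.0032 kg/kg → 0.0032 × 35000 / 9.8 = 11.43 mm
Layer 650–600 hPa: Δp = 50 hPa = 5000 Pa, q̄ = 0.0014 kg/kg → 0.0014 × 5000 / 9.8 = 0.71 mm
Layer 600–350 hPa: Δp = 250 hPa = 25000 Pa, q̄ = 0.00085 kg/kg → 0.00085 × 25000 / 9.8 = 2.17 mm
PW = 11.43 + 0.71 + 2.17 = 14.31 ≈ 14.3 mm.

PW ≈ 14.3 mm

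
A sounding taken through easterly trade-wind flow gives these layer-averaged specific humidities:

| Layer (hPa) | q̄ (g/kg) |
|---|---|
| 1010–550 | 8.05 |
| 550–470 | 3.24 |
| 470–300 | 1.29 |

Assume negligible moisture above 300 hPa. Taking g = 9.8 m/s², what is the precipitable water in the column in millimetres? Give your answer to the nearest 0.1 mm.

Precipitable water is the column-integrated vapour mass per unit area: PW = (1/g) Σ q̄ Δp, with q in kg/kg and Δp in Pa (1 kg/m² of water = 1 mm).
Layer 1010–550 hPa: Δp = 460 hPa = 46000 Pa, q̄ = 0.00805 kg/kg → 0.00805 × 46000 / 9.8 = 37.79 mm
Layer 550–470 hPa: Δp = 80 hPa = 8000 Pa, q̄ = 0.00324 kg/kg → 0.00324 × 8000 / 9.8 = 2.64 mm
Layer 470–300 hPa: Δp = 170 hPa = 17000 Pa, q̄ = 0.00129 kg/kg → 0.00129 × 17000 / 9.8 = 2.24 mm
PW = 37.79 + 2.64 + 2.24 = 42.67 ≈ 42.7 mm.

PW ≈ 42.7 mm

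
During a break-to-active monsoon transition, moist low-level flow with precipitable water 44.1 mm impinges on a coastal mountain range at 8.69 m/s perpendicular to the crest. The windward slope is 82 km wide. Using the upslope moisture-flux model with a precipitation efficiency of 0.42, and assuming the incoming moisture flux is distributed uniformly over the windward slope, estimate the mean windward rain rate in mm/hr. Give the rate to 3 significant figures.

Incoming column moisture flux per unit ridge length: F = V × PW = 8.69 × 44.1 = 383.229 mm·m/s.
Spread over the 82 km slope with efficiency ε = 0.42: R = ε·F/W = 0.42 × 383.229 / 82000 m = 1.963e-03 mm/s.
R = 1.963e-03 × 3600 = 7.07 mm/hr.

R ≈ 7.07 mm/hr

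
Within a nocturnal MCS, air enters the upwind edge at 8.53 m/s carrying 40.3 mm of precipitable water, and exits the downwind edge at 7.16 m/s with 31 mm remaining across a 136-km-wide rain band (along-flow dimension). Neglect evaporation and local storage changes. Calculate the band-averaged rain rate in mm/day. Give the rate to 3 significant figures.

R ≈ 77.4 mm/day

Column moisture flux per unit crosswind length is F = V × PW.
Inflow: F_in = 8.53 × 40.3 = 343.759 mm·m/s
Outflow: F_out = 7.16 × 31 = 221.96 mm·m/s
Steady-state rate R = (F_in − F_out)/L = (343.759 − 221.96) / 136000 m = 8.956e-04 mm/s.
R = 8.956e-04 × 3600 × 24 = 77.4 mm/day.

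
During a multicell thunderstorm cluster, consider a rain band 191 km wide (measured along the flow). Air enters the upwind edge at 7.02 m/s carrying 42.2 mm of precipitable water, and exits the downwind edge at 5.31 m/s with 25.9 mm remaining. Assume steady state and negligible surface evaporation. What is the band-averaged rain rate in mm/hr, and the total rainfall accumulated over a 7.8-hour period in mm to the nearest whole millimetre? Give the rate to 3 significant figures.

Column moisture flux per unit crosswind length is F = V × PW.
Inflow: F_in = 7.02 × 42.2 = 296.244 mm·m/s
Outflow: F_out = 5.31 × 25.9 = 137.529 mm·m/s
Steady-state rate R = (F_in − F_out)/L = (296.244 − 137.529) / 191000 m = 8.310e-04 mm/s.
R = 8.310e-04 × 3600 = 2.99 mm/hr.
Over 7.8 h: total = 2.99 × 7.8 = 23.322 ≈ 23 mm.

R ≈ 2.99 mm/hr; total ≈ 23 mm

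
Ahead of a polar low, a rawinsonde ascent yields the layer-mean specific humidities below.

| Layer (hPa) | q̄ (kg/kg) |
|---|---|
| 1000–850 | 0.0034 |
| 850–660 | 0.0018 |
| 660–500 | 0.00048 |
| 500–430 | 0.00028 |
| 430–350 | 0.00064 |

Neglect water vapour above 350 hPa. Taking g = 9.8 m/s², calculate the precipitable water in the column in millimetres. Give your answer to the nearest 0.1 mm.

PW ≈ 10.2 mm

Precipitable water is the column-integrated vapour mass per unit area: PW = (1/g) Σ q̄ Δp, with q in kg/kg and Δp in Pa (1 kg/m² of water = 1 mm).
Layer 1000–850 hPa: Δp = 150 hPa = 15000 Pa, q̄ = 0.0034 kg/kg → 0.0034 × 15000 / 9.8 = 5.20 mm
Layer 850–660 hPa: Δp = 190 hPa = 19000 Pa, q̄ = 0.0018 kg/kg → 0.0018 × 19000 / 9.8 = 3.49 mm
Layer 660–500 hPa: Δp = 160 hPa = 16000 Pa, q̄ = 0.00048 kg/kg → 0.00048 × 16000 / 9.8 = 0.78 mm
Layer 500–430 hPa: Δp = 70 hPa = 7000 Pa, q̄ = 0.00028 kg/kg → 0.00028 × 7000 / 9.8 = 0.20 mm
Layer 430–350 hPa: Δp = 80 hPa = 8000 Pa, q̄ = 0.00064 kg/kg → 0.00064 × 8000 / 9.8 = 0.52 mm
PW = 5.20 + 3.49 + 0.78 + 0.20 + 0.52 = 10.19 ≈ 10.2 mm.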